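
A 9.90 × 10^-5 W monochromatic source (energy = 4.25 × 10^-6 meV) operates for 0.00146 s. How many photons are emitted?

2.12 × 10^20 photons

Total energy: E_total = P·t = 9.90 × 10^-5 × 0.00146 = 1.445 × 10^-7 J.
Per-photon energy: E = 6.809 × 10^-28 J.
N = E_total / E_photon = 2.12 × 10^20.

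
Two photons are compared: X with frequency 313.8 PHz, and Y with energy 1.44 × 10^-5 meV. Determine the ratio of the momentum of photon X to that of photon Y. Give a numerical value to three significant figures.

p_X = 6.936 × 10^-25 kg·m/s (from frequency = 313.8 PHz, via p = hf/c).
p_Y = 7.696 × 10^-36 kg·m/s (from energy = 1.44 × 10^-5 meV, via p = E/c).
Ratio = 6.936 × 10^-25 / 7.696 × 10^-36 = 9.01 × 10^10.

9.01 × 10^10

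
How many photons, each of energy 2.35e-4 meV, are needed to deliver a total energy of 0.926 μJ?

2.46e19 photons

Per-photon energy: E = 3.765e-26 J (from energy = 2.35e-4 meV).
N = E_total / E_photon = 9.26e-7 J / 3.765e-26 J = 2.46e19.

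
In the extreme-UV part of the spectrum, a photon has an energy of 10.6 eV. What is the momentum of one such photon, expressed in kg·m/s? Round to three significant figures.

5.66e-27 kg·m/s

First convert: E = 10.6 eV = 1.6983e-18 J.
Since p = E/c for a photon, p = 5.665e-27 kg·m/s.
So p ≈ 5.66e-27 kg·m/s.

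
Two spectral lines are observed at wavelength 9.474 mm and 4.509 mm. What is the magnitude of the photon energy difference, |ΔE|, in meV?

Using E = hc/λ: E₁ = 2.0967·10^-23 J, E₂ = 4.4055·10^-23 J.
|ΔE| = |2.0967·10^-23 − 4.4055·10^-23| = 2.31·10^-23 J = 0.144 meV.

0.144 meV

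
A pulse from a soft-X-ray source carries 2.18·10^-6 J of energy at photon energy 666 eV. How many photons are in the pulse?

Per-photon energy: E = 1.067·10^-16 J (from energy = 666 eV).
N = E_total / E_photon = 2.18·10^-6 J / 1.067·10^-16 J = 2.04·10^10.

2.04·10^10 photons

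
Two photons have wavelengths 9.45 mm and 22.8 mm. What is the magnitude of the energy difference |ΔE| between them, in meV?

Using E = hc/λ: E₁ = 2.102 × 10^-23 J, E₂ = 8.712 × 10^-24 J.
|ΔE| = |2.102 × 10^-23 − 8.712 × 10^-24| = 1.23 × 10^-23 J = 0.0768 meV.

0.0768 meV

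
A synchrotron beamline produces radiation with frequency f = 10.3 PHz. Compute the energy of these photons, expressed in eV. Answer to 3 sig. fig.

42.6 eV

In SI units: f = 10.3 PHz = 1.03 × 10^16 Hz.
Since E = hf for a photon, E = 6.825 × 10^-18 J.
Converting to eV: E = 42.60 eV ≈ 42.6 eV.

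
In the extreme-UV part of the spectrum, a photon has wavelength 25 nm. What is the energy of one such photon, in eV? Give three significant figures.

49.6 eV

(h = 6.62607015·10^-34 J·s, c = 2.99792458·10^8 m/s, 1 eV = 1.602176634·10^-19 J.)
In SI units: λ = 25 nm = 2.5·10^-8 m.
The photon relation is E = hc/λ, giving E = 7.946·10^-18 J.
Converting to eV: E = 49.59 eV ≈ 49.6 eV.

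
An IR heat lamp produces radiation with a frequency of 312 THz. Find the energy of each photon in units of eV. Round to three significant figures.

1.29 eV

In SI units: f = 312 THz = 3.12e14 Hz.
Apply E = hf: E = 2.067e-19 J.
Converting to eV: E = 1.290 eV ≈ 1.29 eV.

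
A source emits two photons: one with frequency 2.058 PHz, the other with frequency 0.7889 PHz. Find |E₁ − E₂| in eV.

5.25 eV

Using E = hf: E₁ = 1.3636e-18 J, E₂ = 5.2273e-19 J.
|ΔE| = |1.3636e-18 − 5.2273e-19| = 8.41e-19 J = 5.25 eV.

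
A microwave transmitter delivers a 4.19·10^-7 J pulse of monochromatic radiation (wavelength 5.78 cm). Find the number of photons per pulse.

Per-photon energy: E = 3.437·10^-24 J (from wavelength = 5.78 cm).
N = E_total / E_photon = 4.19·10^-7 J / 3.437·10^-24 J = 1.22·10^17.

1.22·10^17 photons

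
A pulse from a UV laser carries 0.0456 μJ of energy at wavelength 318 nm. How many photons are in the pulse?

7.30 × 10^10 photons

Per-photon energy: E = 6.247 × 10^-19 J (from wavelength = 318 nm).
N = E_total / E_photon = 4.56 × 10^-8 J / 6.247 × 10^-19 J = 7.30 × 10^10.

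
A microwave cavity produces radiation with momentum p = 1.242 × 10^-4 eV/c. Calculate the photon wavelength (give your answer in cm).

(h = 6.62607015 × 10^-34 J·s, c = 2.99792458 × 10^8 m/s, 1 eV = 1.602176634 × 10^-19 J.)
Convert to SI: p = 1.242 × 10^-4 eV/c = 6.6376 × 10^-32 kg·m/s.
Apply λ = h/p: λ = 0.009983 m.
Converting to cm: λ = 0.9983 cm ≈ 0.998 cm.

0.998 cm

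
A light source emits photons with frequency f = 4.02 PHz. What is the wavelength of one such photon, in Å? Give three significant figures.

(c = 2.99792458·10^8 m/s.)
First convert: f = 4.02 PHz = 4.02·10^15 Hz.
Since λ = c/f for a photon, λ = 7.458·10^-8 m.
Converting to Å: λ = 745.8 Å ≈ 746 Å.

746 Å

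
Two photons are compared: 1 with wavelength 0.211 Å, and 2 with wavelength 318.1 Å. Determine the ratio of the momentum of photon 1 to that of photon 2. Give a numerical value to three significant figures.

p_1 = 3.140 × 10^-23 kg·m/s (from wavelength = 0.211 Å, via p = h/λ).
p_2 = 2.083 × 10^-26 kg·m/s (from wavelength = 318.1 Å, via p = h/λ).
Ratio = 3.140 × 10^-23 / 2.083 × 10^-26 = 1510.

1510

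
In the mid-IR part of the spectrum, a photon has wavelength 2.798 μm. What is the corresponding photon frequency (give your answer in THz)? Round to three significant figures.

First convert: λ = 2.798 μm = 2.798e-6 m.
The photon relation is f = c/λ, giving f = 1.071e14 Hz.
Converting to THz: f = 107.1 THz ≈ 107 THz.

107 THz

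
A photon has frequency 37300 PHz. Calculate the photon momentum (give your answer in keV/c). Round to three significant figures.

154 keV/c

Use h = 6.62607015 × 10^-34 J·s, c = 2.99792458 × 10^8 m/s, 1 eV = 1.602176634 × 10^-19 J.
Convert to SI: f = 37300 PHz = 3.73 × 10^19 Hz.
The photon relation is p = hf/c, giving p = 8.244 × 10^-23 kg·m/s.
Converting to keV/c: p = 154.3 keV/c ≈ 154 keV/c.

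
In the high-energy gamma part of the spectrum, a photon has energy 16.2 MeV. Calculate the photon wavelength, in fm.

76.5 fm

(h = 6.62607015 × 10^-34 J·s, c = 2.99792458 × 10^8 m/s, 1 eV = 1.602176634 × 10^-19 J.)
In SI units: E = 16.2 MeV = 2.5955 × 10^-12 J.
Apply λ = hc/E: λ = 7.653 × 10^-14 m.
Converting to fm: λ = 76.53 fm ≈ 76.5 fm.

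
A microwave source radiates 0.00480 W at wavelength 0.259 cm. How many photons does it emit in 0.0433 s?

Total energy: E_total = P·t = 0.00480 × 0.0433 = 2.078e-4 J.
Per-photon energy: E = 7.670e-23 J.
N = E_total / E_photon = 2.71e18.

2.71e18 photons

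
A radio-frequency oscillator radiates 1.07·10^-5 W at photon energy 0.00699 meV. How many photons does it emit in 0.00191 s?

Total energy: E_total = P·t = 1.07·10^-5 × 0.00191 = 2.044·10^-8 J.
Per-photon energy: E = 1.120·10^-24 J.
N = E_total / E_photon = 1.82·10^16.

1.82·10^16 photons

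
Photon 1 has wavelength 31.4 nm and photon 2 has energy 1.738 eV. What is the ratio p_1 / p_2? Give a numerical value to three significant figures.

22.7

p_1 = 2.110 × 10^-26 kg·m/s (from wavelength = 31.4 nm, via p = h/λ).
p_2 = 9.288 × 10^-28 kg·m/s (from energy = 1.738 eV, via p = E/c).
Ratio = 2.110 × 10^-26 / 9.288 × 10^-28 = 22.7.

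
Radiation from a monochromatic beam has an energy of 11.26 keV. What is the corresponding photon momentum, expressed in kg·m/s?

Use c = 2.99792458e8 m/s, 1 eV = 1.602176634e-19 J.
Convert to SI: E = 11.26 keV = 1.8041e-15 J.
The photon relation is p = E/c, giving p = 6.018e-24 kg·m/s.
So p ≈ 6.02e-24 kg·m/s.

6.02e-24 kg·m/s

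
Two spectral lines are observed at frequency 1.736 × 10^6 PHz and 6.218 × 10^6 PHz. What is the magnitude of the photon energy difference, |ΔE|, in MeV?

18.5 MeV

Using E = hf: E₁ = 1.1503 × 10^-12 J, E₂ = 4.1201 × 10^-12 J.
|ΔE| = |1.1503 × 10^-12 − 4.1201 × 10^-12| = 2.97 × 10^-12 J = 18.5 MeV.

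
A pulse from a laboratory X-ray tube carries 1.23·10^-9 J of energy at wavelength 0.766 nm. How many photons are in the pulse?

4.74·10^6 photons

Per-photon energy: E = 2.593·10^-16 J (from wavelength = 0.766 nm).
N = E_total / E_photon = 1.23·10^-9 J / 2.593·10^-16 J = 4.74·10^6.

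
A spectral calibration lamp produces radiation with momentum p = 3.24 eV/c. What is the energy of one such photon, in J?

5.19 × 10^-19 J

(c = 2.99792458 × 10^8 m/s, 1 eV = 1.602176634 × 10^-19 J.)
Convert to SI: p = 3.24 eV/c = 1.7315 × 10^-27 kg·m/s.
Apply E = pc: E = 5.191 × 10^-19 J.
So E ≈ 5.19 × 10^-19 J.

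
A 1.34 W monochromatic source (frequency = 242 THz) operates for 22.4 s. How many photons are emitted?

Total energy: E_total = P·t = 1.34 × 22.4 = 30.02 J.
Per-photon energy: E = 1.604 × 10^-19 J.
N = E_total / E_photon = 1.87 × 10^20.

1.87 × 10^20 photons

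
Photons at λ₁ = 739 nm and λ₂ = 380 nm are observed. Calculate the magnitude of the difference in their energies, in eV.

1.59 eV

Using E = hc/λ: E₁ = 2.688·10^-19 J, E₂ = 5.227·10^-19 J.
|ΔE| = |2.688·10^-19 − 5.227·10^-19| = 2.54·10^-19 J = 1.59 eV.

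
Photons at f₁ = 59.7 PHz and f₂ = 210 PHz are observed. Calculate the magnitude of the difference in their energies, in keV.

Using E = hf: E₁ = 3.956 × 10^-17 J, E₂ = 1.391 × 10^-16 J.
|ΔE| = |3.956 × 10^-17 − 1.391 × 10^-16| = 9.96 × 10^-17 J = 0.622 keV.

0.622 keV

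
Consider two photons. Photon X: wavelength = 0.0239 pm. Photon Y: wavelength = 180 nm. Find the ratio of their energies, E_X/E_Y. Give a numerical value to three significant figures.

7.53·10^6

E_X = 8.311·10^-12 J (from wavelength = 0.0239 pm, via E = hc/λ).
E_Y = 1.104·10^-18 J (from wavelength = 180 nm, via E = hc/λ).
Ratio = 8.311·10^-12 / 1.104·10^-18 = 7.53·10^6.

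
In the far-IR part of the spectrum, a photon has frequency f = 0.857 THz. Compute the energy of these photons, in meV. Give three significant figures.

3.54 meV

Convert to SI: f = 0.857 THz = 8.57·10^11 Hz.
Since E = hf for a photon, E = 5.679·10^-22 J.
Converting to meV: E = 3.544 meV ≈ 3.54 meV.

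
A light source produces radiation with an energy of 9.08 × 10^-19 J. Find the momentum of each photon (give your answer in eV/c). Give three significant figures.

Apply p = E/c: p = 3.029 × 10^-27 kg·m/s.
Converting to eV/c: p = 5.667 eV/c ≈ 5.67 eV/c.

5.67 eV/c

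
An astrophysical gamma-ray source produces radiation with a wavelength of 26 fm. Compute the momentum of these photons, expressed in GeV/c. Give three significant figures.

Take h = 6.62607015·10^-34 J·s, c = 2.99792458·10^8 m/s, 1 eV = 1.602176634·10^-19 J.
Convert to SI: λ = 26 fm = 2.6·10^-14 m.
Since p = h/λ for a photon, p = 2.548·10^-20 kg·m/s.
Converting to GeV/c: p = 0.04769 GeV/c ≈ 0.0477 GeV/c.

0.0477 GeV/c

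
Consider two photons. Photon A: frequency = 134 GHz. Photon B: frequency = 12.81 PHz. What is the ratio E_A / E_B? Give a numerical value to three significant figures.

E_A = 8.879e-23 J (from frequency = 134 GHz, via E = hf).
E_B = 8.488e-18 J (from frequency = 12.81 PHz, via E = hf).
Ratio = 8.879e-23 / 8.488e-18 = 1.05e-5.

1.05e-5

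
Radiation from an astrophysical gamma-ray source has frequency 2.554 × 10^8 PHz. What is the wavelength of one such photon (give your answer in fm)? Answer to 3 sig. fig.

1.17 fm

Use c = 2.99792458 × 10^8 m/s.
First convert: f = 2.554 × 10^8 PHz = 2.554 × 10^23 Hz.
The photon relation is λ = c/f, giving λ = 1.174 × 10^-15 m.
Converting to fm: λ = 1.174 fm ≈ 1.17 fm.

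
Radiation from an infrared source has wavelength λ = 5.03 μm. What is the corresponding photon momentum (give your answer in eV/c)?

0.246 eV/c

Use h = 6.62607015e-34 J·s, c = 2.99792458e8 m/s, 1 eV = 1.602176634e-19 J.
In SI units: λ = 5.03 μm = 5.03e-6 m.
The photon relation is p = h/λ, giving p = 1.317e-28 kg·m/s.
Converting to eV/c: p = 0.2465 eV/c ≈ 0.246 eV/c.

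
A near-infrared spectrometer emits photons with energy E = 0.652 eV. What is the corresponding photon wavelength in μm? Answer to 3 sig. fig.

1.90 μm

Convert to SI: E = 0.652 eV = 1.0446e-19 J.
The photon relation is λ = hc/E, giving λ = 1.902e-6 m.
Converting to μm: λ = 1.902 μm ≈ 1.90 μm.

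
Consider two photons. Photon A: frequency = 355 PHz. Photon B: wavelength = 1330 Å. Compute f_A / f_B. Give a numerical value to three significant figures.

157

f_A = 3.550e17 Hz (from frequency = 355 PHz, via f given directly).
f_B = 2.254e15 Hz (from wavelength = 1330 Å, via f = c/λ).
Ratio = 3.550e17 / 2.254e15 = 157.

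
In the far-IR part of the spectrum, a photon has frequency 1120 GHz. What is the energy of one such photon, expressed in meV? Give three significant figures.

Convert to SI: f = 1120 GHz = 1.12e12 Hz.
Since E = hf for a photon, E = 7.421e-22 J.
Converting to meV: E = 4.632 meV ≈ 4.63 meV.

4.63 meV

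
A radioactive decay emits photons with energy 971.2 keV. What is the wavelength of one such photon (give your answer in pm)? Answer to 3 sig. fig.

1.28 pm

In SI units: E = 971.2 keV = 1.5560e-13 J.
Apply λ = hc/E: λ = 1.277e-12 m.
Converting to pm: λ = 1.277 pm ≈ 1.28 pm.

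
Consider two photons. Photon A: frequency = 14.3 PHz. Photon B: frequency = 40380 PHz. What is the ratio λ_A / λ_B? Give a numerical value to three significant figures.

λ_A = 2.096 × 10^-8 m (from frequency = 14.3 PHz, via λ = c/f).
λ_B = 7.424 × 10^-12 m (from frequency = 40380 PHz, via λ = c/f).
Ratio = 2.096 × 10^-8 / 7.424 × 10^-12 = 2820.

2820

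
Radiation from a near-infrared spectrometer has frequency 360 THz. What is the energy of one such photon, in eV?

(h = 6.62607015e-34 J·s, 1 eV = 1.602176634e-19 J.)
In SI units: f = 360 THz = 3.60e14 Hz.
The photon relation is E = hf, giving E = 2.385e-19 J.
Converting to eV: E = 1.489 eV ≈ 1.49 eV.

1.49 eV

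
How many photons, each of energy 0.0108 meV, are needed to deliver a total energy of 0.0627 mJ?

3.62 × 10^19 photons

Per-photon energy: E = 1.730 × 10^-24 J (from energy = 0.0108 meV).
N = E_total / E_photon = 6.27 × 10^-5 J / 1.730 × 10^-24 J = 3.62 × 10^19.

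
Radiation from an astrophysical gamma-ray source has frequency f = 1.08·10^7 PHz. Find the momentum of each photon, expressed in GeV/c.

Use h = 6.62607015·10^-34 J·s, c = 2.99792458·10^8 m/s, 1 eV = 1.602176634·10^-19 J.
Convert to SI: f = 1.08·10^7 PHz = 1.08·10^22 Hz.
For a photon p = hf/c, so p = 2.387·10^-20 kg·m/s.
Converting to GeV/c: p = 0.04467 GeV/c ≈ 0.0447 GeV/c.

0.0447 GeV/c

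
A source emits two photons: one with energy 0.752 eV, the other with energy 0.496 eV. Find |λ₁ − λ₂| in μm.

0.851 μm

Using λ = hc/E: λ₁ = 1.649 × 10^-6 m, λ₂ = 2.500 × 10^-6 m.
|Δλ| = |1.649 × 10^-6 − 2.500 × 10^-6| = 8.51 × 10^-7 m = 0.851 μm.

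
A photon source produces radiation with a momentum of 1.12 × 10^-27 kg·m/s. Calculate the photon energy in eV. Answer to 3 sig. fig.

The photon relation is E = pc, giving E = 3.358 × 10^-19 J.
Converting to eV: E = 2.096 eV ≈ 2.10 eV.

2.10 eV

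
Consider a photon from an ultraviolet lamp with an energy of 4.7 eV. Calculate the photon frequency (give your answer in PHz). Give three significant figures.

1.14 PHz

In SI units: E = 4.7 eV = 7.5302 × 10^-19 J.
Since f = E/h for a photon, f = 1.136 × 10^15 Hz.
Converting to PHz: f = 1.136 PHz ≈ 1.14 PHz.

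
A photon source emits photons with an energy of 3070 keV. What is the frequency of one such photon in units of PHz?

First convert: E = 3070 keV = 4.9187 × 10^-13 J.
For a photon f = E/h, so f = 7.423 × 10^20 Hz.
Converting to PHz: f = 742300 PHz ≈ 7.42 × 10^5 PHz.

7.42 × 10^5 PHz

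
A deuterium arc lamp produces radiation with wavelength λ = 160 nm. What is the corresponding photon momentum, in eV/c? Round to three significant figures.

7.75 eV/c

Use h = 6.62607015e-34 J·s, c = 2.99792458e8 m/s, 1 eV = 1.602176634e-19 J.
First convert: λ = 160 nm = 1.60e-7 m.
Apply p = h/λ: p = 4.141e-27 kg·m/s.
Converting to eV/c: p = 7.749 eV/c ≈ 7.75 eV/c.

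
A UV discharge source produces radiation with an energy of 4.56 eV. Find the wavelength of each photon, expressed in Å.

2720 Å

(h = 6.62607015e-34 J·s, c = 2.99792458e8 m/s, 1 eV = 1.602176634e-19 J.)
First convert: E = 4.56 eV = 7.3059e-19 J.
Since λ = hc/E for a photon, λ = 2.719e-7 m.
Converting to Å: λ = 2719 Å ≈ 2720 Å.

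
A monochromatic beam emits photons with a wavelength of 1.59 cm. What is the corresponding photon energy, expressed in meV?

0.0780 meV

(h = 6.62607015 × 10^-34 J·s, c = 2.99792458 × 10^8 m/s, 1 eV = 1.602176634 × 10^-19 J.)
Convert to SI: λ = 1.59 cm = 0.0159 m.
The photon relation is E = hc/λ, giving E = 1.249 × 10^-23 J.
Converting to meV: E = 0.07798 meV ≈ 0.0780 meV.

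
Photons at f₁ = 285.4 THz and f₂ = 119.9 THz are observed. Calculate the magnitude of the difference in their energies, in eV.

0.684 eV

Using E = hf: E₁ = 1.8911 × 10^-19 J, E₂ = 7.9447 × 10^-20 J.
|ΔE| = |1.8911 × 10^-19 − 7.9447 × 10^-20| = 1.10 × 10^-19 J = 0.684 eV.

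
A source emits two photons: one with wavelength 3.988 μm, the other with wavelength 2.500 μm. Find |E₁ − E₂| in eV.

Using E = hc/λ: E₁ = 4.9811 × 10^-20 J, E₂ = 7.9458 × 10^-20 J.
|ΔE| = |4.9811 × 10^-20 − 7.9458 × 10^-20| = 2.96 × 10^-20 J = 0.185 eV.

0.185 eV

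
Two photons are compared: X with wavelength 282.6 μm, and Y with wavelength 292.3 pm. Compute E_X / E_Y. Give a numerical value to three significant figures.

E_X = 7.029e-22 J (from wavelength = 282.6 μm, via E = hc/λ).
E_Y = 6.796e-16 J (from wavelength = 292.3 pm, via E = hc/λ).
Ratio = 7.029e-22 / 6.796e-16 = 1.03e-6.

1.03e-6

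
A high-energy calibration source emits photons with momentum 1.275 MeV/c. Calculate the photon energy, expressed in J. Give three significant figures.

(c = 2.99792458 × 10^8 m/s, 1 eV = 1.602176634 × 10^-19 J.)
Convert to SI: p = 1.275 MeV/c = 6.8140 × 10^-22 kg·m/s.
Since E = pc for a photon, E = 2.043 × 10^-13 J.
So E ≈ 2.04 × 10^-13 J.

2.04 × 10^-13 J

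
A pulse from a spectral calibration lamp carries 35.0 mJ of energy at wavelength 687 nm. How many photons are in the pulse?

Per-photon energy: E = 2.891 × 10^-19 J (from wavelength = 687 nm).
N = E_total / E_photon = 0.0350 J / 2.891 × 10^-19 J = 1.21 × 10^17.

1.21 × 10^17 photons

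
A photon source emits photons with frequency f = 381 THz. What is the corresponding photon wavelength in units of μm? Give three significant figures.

(c = 2.99792458e8 m/s.)
First convert: f = 381 THz = 3.81e14 Hz.
The photon relation is λ = c/f, giving λ = 7.869e-7 m.
Converting to μm: λ = 0.7869 μm ≈ 0.787 μm.

0.787 μm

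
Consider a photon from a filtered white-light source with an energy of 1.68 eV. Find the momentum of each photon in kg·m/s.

8.98e-28 kg·m/s

First convert: E = 1.68 eV = 2.6917e-19 J.
Since p = E/c for a photon, p = 8.978e-28 kg·m/s.
So p ≈ 8.98e-28 kg·m/s.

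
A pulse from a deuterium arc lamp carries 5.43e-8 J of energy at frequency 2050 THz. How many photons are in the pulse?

Per-photon energy: E = 1.358e-18 J (from frequency = 2050 THz).
N = E_total / E_photon = 5.43e-8 J / 1.358e-18 J = 4.00e10.

4.00e10 photons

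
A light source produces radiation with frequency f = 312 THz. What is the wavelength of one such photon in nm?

Convert to SI: f = 312 THz = 3.12e14 Hz.
Apply λ = c/f: λ = 9.609e-7 m.
Converting to nm: λ = 960.9 nm ≈ 961 nm.

961 nm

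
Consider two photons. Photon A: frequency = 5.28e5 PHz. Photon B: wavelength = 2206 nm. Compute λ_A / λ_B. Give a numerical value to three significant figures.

λ_A = 5.678e-13 m (from frequency = 5.28e5 PHz, via λ = c/f).
λ_B = 2.206e-6 m (from wavelength = 2206 nm, via λ given directly).
Ratio = 5.678e-13 / 2.206e-6 = 2.57e-7.

2.57e-7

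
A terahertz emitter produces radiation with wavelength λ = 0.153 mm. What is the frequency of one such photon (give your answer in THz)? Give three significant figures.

1.96 THz

(c = 2.99792458 × 10^8 m/s.)
In SI units: λ = 0.153 mm = 1.53 × 10^-4 m.
For a photon f = c/λ, so f = 1.959 × 10^12 Hz.
Converting to THz: f = 1.959 THz ≈ 1.96 THz.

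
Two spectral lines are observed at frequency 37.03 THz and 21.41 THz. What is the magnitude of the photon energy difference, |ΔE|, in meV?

Using E = hf: E₁ = 2.4536e-20 J, E₂ = 1.4186e-20 J.
|ΔE| = |2.4536e-20 − 1.4186e-20| = 1.03e-20 J = 64.6 meV.

64.6 meV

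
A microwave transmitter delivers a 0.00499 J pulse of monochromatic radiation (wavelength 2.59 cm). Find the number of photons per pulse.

Per-photon energy: E = 7.670·10^-24 J (from wavelength = 2.59 cm).
N = E_total / E_photon = 0.00499 J / 7.670·10^-24 J = 6.51·10^20.

6.51·10^20 photons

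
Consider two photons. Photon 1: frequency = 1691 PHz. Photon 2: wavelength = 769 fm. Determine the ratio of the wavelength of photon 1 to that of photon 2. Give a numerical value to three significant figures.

λ_1 = 1.773 × 10^-10 m (from frequency = 1691 PHz, via λ = c/f).
λ_2 = 7.690 × 10^-13 m (from wavelength = 769 fm, via λ given directly).
Ratio = 1.773 × 10^-10 / 7.690 × 10^-13 = 231.

231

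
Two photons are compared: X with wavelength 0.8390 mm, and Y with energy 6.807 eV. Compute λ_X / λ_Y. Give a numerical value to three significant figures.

4610

λ_X = 8.390e-4 m (from wavelength = 0.8390 mm, via λ given directly).
λ_Y = 1.821e-7 m (from energy = 6.807 eV, via λ = hc/E).
Ratio = 8.390e-4 / 1.821e-7 = 4610.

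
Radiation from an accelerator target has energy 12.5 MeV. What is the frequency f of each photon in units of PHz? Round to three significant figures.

3.02 × 10^6 PHz

(h = 6.62607015 × 10^-34 J·s, 1 eV = 1.602176634 × 10^-19 J.)
Convert to SI: E = 12.5 MeV = 2.0027 × 10^-12 J.
Apply f = E/h: f = 3.022 × 10^21 Hz.
Converting to PHz: f = 3.022 × 10^6 PHz ≈ 3.02 × 10^6 PHz.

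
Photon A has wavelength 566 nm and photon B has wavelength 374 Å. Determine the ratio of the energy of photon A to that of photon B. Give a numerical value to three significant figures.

0.0661

E_A = 3.510e-19 J (from wavelength = 566 nm, via E = hc/λ).
E_B = 5.311e-18 J (from wavelength = 374 Å, via E = hc/λ).
Ratio = 3.510e-19 / 5.311e-18 = 0.0661.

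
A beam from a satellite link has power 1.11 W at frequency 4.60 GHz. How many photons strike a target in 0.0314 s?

Total energy: E_total = P·t = 1.11 × 0.0314 = 0.03485 J.
Per-photon energy: E = 3.048 × 10^-24 J.
N = E_total / E_photon = 1.14 × 10^22.

1.14 × 10^22 photons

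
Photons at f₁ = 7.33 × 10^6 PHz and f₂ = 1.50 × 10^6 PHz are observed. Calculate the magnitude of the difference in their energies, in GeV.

0.0241 GeV

Using E = hf: E₁ = 4.857 × 10^-12 J, E₂ = 9.939 × 10^-13 J.
|ΔE| = |4.857 × 10^-12 − 9.939 × 10^-13| = 3.86 × 10^-12 J = 0.0241 GeV.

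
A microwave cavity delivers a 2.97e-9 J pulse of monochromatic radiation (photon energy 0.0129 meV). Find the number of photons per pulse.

1.44e15 photons

Per-photon energy: E = 2.067e-24 J (from energy = 0.0129 meV).
N = E_total / E_photon = 2.97e-9 J / 2.067e-24 J = 1.44e15.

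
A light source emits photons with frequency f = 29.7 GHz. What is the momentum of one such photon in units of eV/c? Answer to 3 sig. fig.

(h = 6.62607015 × 10^-34 J·s, c = 2.99792458 × 10^8 m/s, 1 eV = 1.602176634 × 10^-19 J.)
Convert to SI: f = 29.7 GHz = 2.97 × 10^10 Hz.
Since p = hf/c for a photon, p = 6.564 × 10^-32 kg·m/s.
Converting to eV/c: p = 1.228 × 10^-4 eV/c ≈ 1.23 × 10^-4 eV/c.

1.23 × 10^-4 eV/c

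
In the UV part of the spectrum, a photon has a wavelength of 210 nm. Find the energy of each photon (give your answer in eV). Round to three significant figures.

5.90 eV

(h = 6.62607015e-34 J·s, c = 2.99792458e8 m/s, 1 eV = 1.602176634e-19 J.)
First convert: λ = 210 nm = 2.1e-7 m.
The photon relation is E = hc/λ, giving E = 9.459e-19 J.
Converting to eV: E = 5.904 eV ≈ 5.90 eV.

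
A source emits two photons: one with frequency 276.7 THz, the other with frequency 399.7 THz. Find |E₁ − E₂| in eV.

0.509 eV

Using E = hf: E₁ = 1.8334e-19 J, E₂ = 2.6484e-19 J.
|ΔE| = |1.8334e-19 − 2.6484e-19| = 8.15e-20 J = 0.509 eV.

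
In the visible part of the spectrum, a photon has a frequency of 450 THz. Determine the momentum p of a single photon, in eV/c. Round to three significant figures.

1.86 eV/c

Use h = 6.62607015e-34 J·s, c = 2.99792458e8 m/s, 1 eV = 1.602176634e-19 J.
In SI units: f = 450 THz = 4.5e14 Hz.
The photon relation is p = hf/c, giving p = 9.946e-28 kg·m/s.
Converting to eV/c: p = 1.861 eV/c ≈ 1.86 eV/c.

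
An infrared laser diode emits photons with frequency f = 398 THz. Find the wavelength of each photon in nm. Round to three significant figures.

753 nm

In SI units: f = 398 THz = 3.98 × 10^14 Hz.
The photon relation is λ = c/f, giving λ = 7.532 × 10^-7 m.
Converting to nm: λ = 753.2 nm ≈ 753 nm.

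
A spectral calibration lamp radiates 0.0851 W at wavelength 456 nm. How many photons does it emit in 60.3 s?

1.18e19 photons

Total energy: E_total = P·t = 0.0851 × 60.3 = 5.132 J.
Per-photon energy: E = 4.356e-19 J.
N = E_total / E_photon = 1.18e19.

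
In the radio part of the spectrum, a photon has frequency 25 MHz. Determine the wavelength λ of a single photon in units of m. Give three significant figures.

12.0 m

Convert to SI: f = 25 MHz = 2.5 × 10^7 Hz.
The photon relation is λ = c/f, giving λ = 11.99 m.
So λ ≈ 12.0 m.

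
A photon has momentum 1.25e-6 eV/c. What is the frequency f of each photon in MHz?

302 MHz

First convert: p = 1.25e-6 eV/c = 6.6804e-34 kg·m/s.
For a photon f = pc/h, so f = 3.022e8 Hz.
Converting to MHz: f = 302.2 MHz ≈ 302 MHz.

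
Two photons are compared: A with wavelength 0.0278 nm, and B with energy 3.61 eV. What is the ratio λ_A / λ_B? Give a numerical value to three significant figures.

λ_A = 2.780·10^-11 m (from wavelength = 0.0278 nm, via λ given directly).
λ_B = 3.434·10^-7 m (from energy = 3.61 eV, via λ = hc/E).
Ratio = 2.780·10^-11 / 3.434·10^-7 = 8.09·10^-5.

8.09·10^-5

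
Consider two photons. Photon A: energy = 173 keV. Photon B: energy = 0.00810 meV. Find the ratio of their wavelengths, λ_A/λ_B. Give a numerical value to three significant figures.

4.68 × 10^-11

λ_A = 7.167 × 10^-12 m (from energy = 173 keV, via λ = hc/E).
λ_B = 0.1531 m (from energy = 0.00810 meV, via λ = hc/E).
Ratio = 7.167 × 10^-12 / 0.1531 = 4.68 × 10^-11.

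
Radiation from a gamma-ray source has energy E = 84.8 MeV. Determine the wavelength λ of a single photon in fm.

First convert: E = 84.8 MeV = 1.3586 × 10^-11 J.
Since λ = hc/E for a photon, λ = 1.462 × 10^-14 m.
Converting to fm: λ = 14.62 fm ≈ 14.6 fm.

14.6 fm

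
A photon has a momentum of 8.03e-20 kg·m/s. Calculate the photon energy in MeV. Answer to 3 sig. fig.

150 MeV

The photon relation is E = pc, giving E = 2.407e-11 J.
Converting to MeV: E = 150.3 MeV ≈ 150 MeV.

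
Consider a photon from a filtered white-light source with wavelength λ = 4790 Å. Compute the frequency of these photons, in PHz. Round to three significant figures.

(c = 2.99792458 × 10^8 m/s.)
In SI units: λ = 4790 Å = 4.79 × 10^-7 m.
The photon relation is f = c/λ, giving f = 6.259 × 10^14 Hz.
Converting to PHz: f = 0.6259 PHz ≈ 0.626 PHz.

0.626 PHz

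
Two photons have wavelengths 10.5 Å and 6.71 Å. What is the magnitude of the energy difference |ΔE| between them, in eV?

667 eV

Using E = hc/λ: E₁ = 1.892e-16 J, E₂ = 2.960e-16 J.
|ΔE| = |1.892e-16 − 2.960e-16| = 1.07e-16 J = 667 eV.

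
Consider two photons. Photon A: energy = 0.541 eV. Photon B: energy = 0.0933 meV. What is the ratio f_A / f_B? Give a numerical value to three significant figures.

5800

f_A = 1.308 × 10^14 Hz (from energy = 0.541 eV, via f = E/h).
f_B = 2.256 × 10^10 Hz (from energy = 0.0933 meV, via f = E/h).
Ratio = 1.308 × 10^14 / 2.256 × 10^10 = 5800.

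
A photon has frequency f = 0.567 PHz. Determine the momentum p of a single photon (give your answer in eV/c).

2.34 eV/c

First convert: f = 0.567 PHz = 5.67e14 Hz.
For a photon p = hf/c, so p = 1.253e-27 kg·m/s.
Converting to eV/c: p = 2.345 eV/c ≈ 2.34 eV/c.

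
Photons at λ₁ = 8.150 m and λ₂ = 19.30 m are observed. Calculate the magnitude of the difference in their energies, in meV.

Using E = hc/λ: E₁ = 2.4374 × 10^-26 J, E₂ = 1.0292 × 10^-26 J.
|ΔE| = |2.4374 × 10^-26 − 1.0292 × 10^-26| = 1.41 × 10^-26 J = 8.79 × 10^-5 meV.

8.79 × 10^-5 meV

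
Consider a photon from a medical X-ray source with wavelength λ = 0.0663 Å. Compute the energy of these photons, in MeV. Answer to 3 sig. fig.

0.187 MeV

Take h = 6.62607015 × 10^-34 J·s, c = 2.99792458 × 10^8 m/s, 1 eV = 1.602176634 × 10^-19 J.
Convert to SI: λ = 0.0663 Å = 6.63 × 10^-12 m.
Since E = hc/λ for a photon, E = 2.996 × 10^-14 J.
Converting to MeV: E = 0.1870 MeV ≈ 0.187 MeV.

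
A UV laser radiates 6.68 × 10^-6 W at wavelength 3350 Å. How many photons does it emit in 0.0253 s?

2.85 × 10^11 photons

Total energy: E_total = P·t = 6.68 × 10^-6 × 0.0253 = 1.690 × 10^-7 J.
Per-photon energy: E = 5.930 × 10^-19 J.
N = E_total / E_photon = 2.85 × 10^11.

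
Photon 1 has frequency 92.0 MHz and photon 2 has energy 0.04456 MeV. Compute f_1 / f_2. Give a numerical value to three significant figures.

8.54 × 10^-12

f_1 = 9.200 × 10^7 Hz (from frequency = 92.0 MHz, via f given directly).
f_2 = 1.077 × 10^19 Hz (from energy = 0.04456 MeV, via f = E/h).
Ratio = 9.200 × 10^7 / 1.077 × 10^19 = 8.54 × 10^-12.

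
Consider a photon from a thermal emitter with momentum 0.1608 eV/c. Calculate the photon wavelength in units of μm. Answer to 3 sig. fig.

7.71 μm

(h = 6.62607015e-34 J·s, c = 2.99792458e8 m/s, 1 eV = 1.602176634e-19 J.)
In SI units: p = 0.1608 eV/c = 8.5936e-29 kg·m/s.
Since λ = h/p for a photon, λ = 7.710e-6 m.
Converting to μm: λ = 7.710 μm ≈ 7.71 μm.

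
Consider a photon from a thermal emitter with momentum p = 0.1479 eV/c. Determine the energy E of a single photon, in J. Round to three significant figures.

Take c = 2.99792458 × 10^8 m/s, 1 eV = 1.602176634 × 10^-19 J.
In SI units: p = 0.1479 eV/c = 7.9042 × 10^-29 kg·m/s.
Apply E = pc: E = 2.370 × 10^-20 J.
So E ≈ 2.37 × 10^-20 J.

2.37 × 10^-20 J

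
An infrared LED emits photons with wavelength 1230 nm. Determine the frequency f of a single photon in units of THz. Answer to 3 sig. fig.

First convert: λ = 1230 nm = 1.23e-6 m.
Since f = c/λ for a photon, f = 2.437e14 Hz.
Converting to THz: f = 243.7 THz ≈ 244 THz.

244 THz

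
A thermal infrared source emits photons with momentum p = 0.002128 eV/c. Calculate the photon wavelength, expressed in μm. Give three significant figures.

Take h = 6.62607015 × 10^-34 J·s, c = 2.99792458 × 10^8 m/s, 1 eV = 1.602176634 × 10^-19 J.
First convert: p = 0.002128 eV/c = 1.1373 × 10^-30 kg·m/s.
The photon relation is λ = h/p, giving λ = 5.826 × 10^-4 m.
Converting to μm: λ = 582.6 μm ≈ 583 μm.

583 μm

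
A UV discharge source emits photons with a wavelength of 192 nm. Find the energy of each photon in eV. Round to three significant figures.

6.46 eV

(h = 6.62607015 × 10^-34 J·s, c = 2.99792458 × 10^8 m/s, 1 eV = 1.602176634 × 10^-19 J.)
In SI units: λ = 192 nm = 1.92 × 10^-7 m.
The photon relation is E = hc/λ, giving E = 1.035 × 10^-18 J.
Converting to eV: E = 6.458 eV ≈ 6.46 eV.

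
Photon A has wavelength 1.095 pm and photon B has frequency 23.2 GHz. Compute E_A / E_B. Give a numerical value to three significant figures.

1.18e10

E_A = 1.814e-13 J (from wavelength = 1.095 pm, via E = hc/λ).
E_B = 1.537e-23 J (from frequency = 23.2 GHz, via E = hf).
Ratio = 1.814e-13 / 1.537e-23 = 1.18e10.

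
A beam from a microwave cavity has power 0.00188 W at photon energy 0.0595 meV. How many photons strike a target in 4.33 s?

8.54·10^20 photons

Total energy: E_total = P·t = 0.00188 × 4.33 = 0.008140 J.
Per-photon energy: E = 9.533·10^-24 J.
N = E_total / E_photon = 8.54·10^20.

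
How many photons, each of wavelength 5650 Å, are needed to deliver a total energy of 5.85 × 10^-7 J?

Per-photon energy: E = 3.516 × 10^-19 J (from wavelength = 5650 Å).
N = E_total / E_photon = 5.85 × 10^-7 J / 3.516 × 10^-19 J = 1.66 × 10^12.

1.66 × 10^12 photons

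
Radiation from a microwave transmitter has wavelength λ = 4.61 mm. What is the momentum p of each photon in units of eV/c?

Take h = 6.62607015·10^-34 J·s, c = 2.99792458·10^8 m/s, 1 eV = 1.602176634·10^-19 J.
In SI units: λ = 4.61 mm = 0.00461 m.
For a photon p = h/λ, so p = 1.437·10^-31 kg·m/s.
Converting to eV/c: p = 2.689·10^-4 eV/c ≈ 2.69·10^-4 eV/c.

2.69·10^-4 eV/c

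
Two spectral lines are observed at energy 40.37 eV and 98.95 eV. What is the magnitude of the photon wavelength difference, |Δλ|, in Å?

182 Å

Using λ = hc/E: λ₁ = 3.0712 × 10^-8 m, λ₂ = 1.2530 × 10^-8 m.
|Δλ| = |3.0712 × 10^-8 − 1.2530 × 10^-8| = 1.82 × 10^-8 m = 182 Å.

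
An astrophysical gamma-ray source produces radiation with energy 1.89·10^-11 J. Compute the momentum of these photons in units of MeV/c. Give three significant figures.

118 MeV/c

Use c = 2.99792458·10^8 m/s, 1 eV = 1.602176634·10^-19 J.
For a photon p = E/c, so p = 6.304·10^-20 kg·m/s.
Converting to MeV/c: p = 118.0 MeV/c ≈ 118 MeV/c.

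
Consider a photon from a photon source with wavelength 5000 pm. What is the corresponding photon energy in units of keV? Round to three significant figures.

First convert: λ = 5000 pm = 5.0·10^-9 m.
Since E = hc/λ for a photon, E = 3.973·10^-17 J.
Converting to keV: E = 0.2480 keV ≈ 0.248 keV.

0.248 keV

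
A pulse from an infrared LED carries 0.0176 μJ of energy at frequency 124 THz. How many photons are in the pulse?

Per-photon energy: E = 8.216 × 10^-20 J (from frequency = 124 THz).
N = E_total / E_photon = 1.76 × 10^-8 J / 8.216 × 10^-20 J = 2.14 × 10^11.

2.14 × 10^11 photons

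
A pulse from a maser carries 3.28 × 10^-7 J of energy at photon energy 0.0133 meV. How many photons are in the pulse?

Per-photon energy: E = 2.131 × 10^-24 J (from energy = 0.0133 meV).
N = E_total / E_photon = 3.28 × 10^-7 J / 2.131 × 10^-24 J = 1.54 × 10^17.

1.54 × 10^17 photons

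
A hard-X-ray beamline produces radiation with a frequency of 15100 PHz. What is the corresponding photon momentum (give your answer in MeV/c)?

Use h = 6.62607015e-34 J·s, c = 2.99792458e8 m/s, 1 eV = 1.602176634e-19 J.
In SI units: f = 15100 PHz = 1.51e19 Hz.
For a photon p = hf/c, so p = 3.337e-23 kg·m/s.
Converting to MeV/c: p = 0.06245 MeV/c ≈ 0.0624 MeV/c.

0.0624 MeV/c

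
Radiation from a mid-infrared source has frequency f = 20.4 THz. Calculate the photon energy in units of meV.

84.4 meV

First convert: f = 20.4 THz = 2.04 × 10^13 Hz.
The photon relation is E = hf, giving E = 1.352 × 10^-20 J.
Converting to meV: E = 84.37 meV ≈ 84.4 meV.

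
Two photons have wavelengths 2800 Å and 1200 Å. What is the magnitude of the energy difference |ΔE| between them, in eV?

5.90 eV

Using E = hc/λ: E₁ = 7.0944e-19 J, E₂ = 1.6554e-18 J.
|ΔE| = |7.0944e-19 − 1.6554e-18| = 9.46e-19 J = 5.90 eV.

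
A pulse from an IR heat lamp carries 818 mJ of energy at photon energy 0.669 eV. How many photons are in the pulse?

7.63 × 10^18 photons

Per-photon energy: E = 1.072 × 10^-19 J (from energy = 0.669 eV).
N = E_total / E_photon = 0.818 J / 1.072 × 10^-19 J = 7.63 × 10^18.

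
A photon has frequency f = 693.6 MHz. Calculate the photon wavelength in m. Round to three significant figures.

First convert: f = 693.6 MHz = 6.936e8 Hz.
For a photon λ = c/f, so λ = 0.4322 m.
So λ ≈ 0.432 m.

0.432 m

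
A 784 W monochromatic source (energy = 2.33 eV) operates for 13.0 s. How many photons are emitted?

2.73e22 photons

Total energy: E_total = P·t = 784 × 13.0 = 10190 J.
Per-photon energy: E = 3.733e-19 J.
N = E_total / E_photon = 2.73e22.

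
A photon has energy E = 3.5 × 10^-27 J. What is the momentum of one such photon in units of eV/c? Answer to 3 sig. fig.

The photon relation is p = E/c, giving p = 1.167 × 10^-35 kg·m/s.
Converting to eV/c: p = 2.185 × 10^-8 eV/c ≈ 2.18 × 10^-8 eV/c.

2.18 × 10^-8 eV/c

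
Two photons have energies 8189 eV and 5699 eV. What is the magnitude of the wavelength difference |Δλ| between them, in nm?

Using λ = hc/E: λ₁ = 1.5140 × 10^-10 m, λ₂ = 2.1755 × 10^-10 m.
|Δλ| = |1.5140 × 10^-10 − 2.1755 × 10^-10| = 6.62 × 10^-11 m = 0.0662 nm.

0.0662 nm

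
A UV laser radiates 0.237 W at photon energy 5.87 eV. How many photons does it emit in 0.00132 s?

Total energy: E_total = P·t = 0.237 × 0.00132 = 3.128e-4 J.
Per-photon energy: E = 9.405e-19 J.
N = E_total / E_photon = 3.33e14.

3.33e14 photons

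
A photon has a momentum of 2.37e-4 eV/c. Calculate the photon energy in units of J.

Take c = 2.99792458e8 m/s, 1 eV = 1.602176634e-19 J.
In SI units: p = 2.37e-4 eV/c = 1.2666e-31 kg·m/s.
Since E = pc for a photon, E = 3.797e-23 J.
So E ≈ 3.80e-23 J.

3.80e-23 J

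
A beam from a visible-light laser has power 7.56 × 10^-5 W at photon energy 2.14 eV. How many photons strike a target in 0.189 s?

4.17 × 10^13 photons

Total energy: E_total = P·t = 7.56 × 10^-5 × 0.189 = 1.429 × 10^-5 J.
Per-photon energy: E = 3.429 × 10^-19 J.
N = E_total / E_photon = 4.17 × 10^13.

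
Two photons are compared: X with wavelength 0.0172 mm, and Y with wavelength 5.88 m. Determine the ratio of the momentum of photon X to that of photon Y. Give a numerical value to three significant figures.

p_X = 3.852 × 10^-29 kg·m/s (from wavelength = 0.0172 mm, via p = h/λ).
p_Y = 1.127 × 10^-34 kg·m/s (from wavelength = 5.88 m, via p = h/λ).
Ratio = 3.852 × 10^-29 / 1.127 × 10^-34 = 3.42 × 10^5.

3.42 × 10^5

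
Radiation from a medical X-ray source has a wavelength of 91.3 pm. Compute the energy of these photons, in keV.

Convert to SI: λ = 91.3 pm = 9.13 × 10^-11 m.
Since E = hc/λ for a photon, E = 2.176 × 10^-15 J.
Converting to keV: E = 13.58 keV ≈ 13.6 keV.

13.6 keV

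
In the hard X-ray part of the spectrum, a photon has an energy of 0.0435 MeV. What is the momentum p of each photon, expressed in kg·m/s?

2.32 × 10^-23 kg·m/s

In SI units: E = 0.0435 MeV = 6.9695 × 10^-15 J.
For a photon p = E/c, so p = 2.325 × 10^-23 kg·m/s.
So p ≈ 2.32 × 10^-23 kg·m/s.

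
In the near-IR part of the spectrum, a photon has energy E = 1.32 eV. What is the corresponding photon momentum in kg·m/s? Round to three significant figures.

Convert to SI: E = 1.32 eV = 2.1149e-19 J.
For a photon p = E/c, so p = 7.054e-28 kg·m/s.
So p ≈ 7.05e-28 kg·m/s.

7.05e-28 kg·m/s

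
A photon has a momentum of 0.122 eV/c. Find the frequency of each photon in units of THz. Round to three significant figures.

Use h = 6.62607015e-34 J·s, c = 2.99792458e8 m/s, 1 eV = 1.602176634e-19 J.
First convert: p = 0.122 eV/c = 6.5200e-29 kg·m/s.
For a photon f = pc/h, so f = 2.950e13 Hz.
Converting to THz: f = 29.50 THz ≈ 29.5 THz.

29.5 THz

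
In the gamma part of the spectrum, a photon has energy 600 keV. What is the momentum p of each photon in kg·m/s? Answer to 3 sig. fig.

Convert to SI: E = 600 keV = 9.6131 × 10^-14 J.
For a photon p = E/c, so p = 3.207 × 10^-22 kg·m/s.
So p ≈ 3.21 × 10^-22 kg·m/s.

3.21 × 10^-22 kg·m/s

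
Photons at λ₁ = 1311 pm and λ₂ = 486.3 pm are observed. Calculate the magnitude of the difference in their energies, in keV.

Using E = hc/λ: E₁ = 1.5152·10^-16 J, E₂ = 4.0848·10^-16 J.
|ΔE| = |1.5152·10^-16 − 4.0848·10^-16| = 2.57·10^-16 J = 1.60 keV.

1.60 keV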